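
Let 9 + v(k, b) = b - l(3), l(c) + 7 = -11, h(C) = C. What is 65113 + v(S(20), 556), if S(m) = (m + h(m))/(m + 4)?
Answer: 65678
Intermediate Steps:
l(c) = -18 (l(c) = -7 - 11 = -18)
S(m) = 2*m/(4 + m) (S(m) = (m + m)/(m + 4) = (2*m)/(4 + m) = 2*m/(4 + m))
v(k, b) = 9 + b (v(k, b) = -9 + (b - 1*(-18)) = -9 + (b + 18) = -9 + (18 + b) = 9 + b)
65113 + v(S(20), 556) = 65113 + (9 + 556) = 65113 + 565 = 65678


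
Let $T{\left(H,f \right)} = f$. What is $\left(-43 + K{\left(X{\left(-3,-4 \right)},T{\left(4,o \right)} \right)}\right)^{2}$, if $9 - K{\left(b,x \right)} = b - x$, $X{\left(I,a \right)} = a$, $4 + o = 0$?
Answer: $1156$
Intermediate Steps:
$o = -4$ ($o = -4 + 0 = -4$)
$K{\left(b,x \right)} = 9 + x - b$ ($K{\left(b,x \right)} = 9 - \left(b - x\right) = 9 + x - b$)
$\left(-43 + K{\left(X{\left(-3,-4 \right)},T{\left(4,o \right)} \right)}\right)^{2} = \left(-43 - -9\right)^{2} = \left(-43 + \left(9 - 4 + 4\right)\right)^{2} = \left(-43 + 9\right)^{2} = \left(-34\right)^{2} = 1156$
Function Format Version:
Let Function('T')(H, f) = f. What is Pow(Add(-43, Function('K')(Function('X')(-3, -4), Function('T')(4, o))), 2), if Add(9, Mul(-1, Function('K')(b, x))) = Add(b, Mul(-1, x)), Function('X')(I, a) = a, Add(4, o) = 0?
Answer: 1156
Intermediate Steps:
o = -4 (o = Add(-4, 0) = -4)
Function('K')(b, x) = Add(9, x, Mul(-1, b)) (Function('K')(b, x) = Add(9, Mul(-1, Add(b, Mul(-1, x)))) = Add(9, Add(x, Mul(-1, b))) = Add(9, x, Mul(-1, b)))
Pow(Add(-43, Function('K')(Function('X')(-3, -4), Function('T')(4, o))), 2) = Pow(Add(-43, Add(9, -4, Mul(-1, -4))), 2) = Pow(Add(-43, Add(9, -4, 4)), 2) = Pow(Add(-43, 9), 2) = Pow(-34, 2) = 1156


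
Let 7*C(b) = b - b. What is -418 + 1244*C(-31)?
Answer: -418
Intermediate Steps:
C(b) = 0 (C(b) = (b - b)/7 = (⅐)*0 = 0)
-418 + 1244*C(-31) = -418 + 1244*0 = -418 + 0 = -418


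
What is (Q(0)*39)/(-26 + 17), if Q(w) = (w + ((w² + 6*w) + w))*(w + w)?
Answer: 0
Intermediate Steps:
Q(w) = 2*w*(w² + 8*w) (Q(w) = (w + (w² + 7*w))*(2*w) = (w² + 8*w)*(2*w) = 2*w*(w² + 8*w))
(Q(0)*39)/(-26 + 17) = ((2*0²*(8 + 0))*39)/(-26 + 17) = ((2*0*8)*39)/(-9) = (0*39)*(-⅑) = 0*(-⅑) = 0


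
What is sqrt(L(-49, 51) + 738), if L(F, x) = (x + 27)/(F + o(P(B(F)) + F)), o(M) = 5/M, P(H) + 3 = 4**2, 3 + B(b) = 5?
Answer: 21*sqrt(5225626)/1769 ≈ 27.137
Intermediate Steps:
B(b) = 2 (B(b) = -3 + 5 = 2)
P(H) = 13 (P(H) = -3 + 4**2 = -3 + 16 = 13)
L(F, x) = (27 + x)/(F + 5/(13 + F)) (L(F, x) = (x + 27)/(F + 5/(13 + F)) = (27 + x)/(F + 5/(13 + F)))
sqrt(L(-49, 51) + 738) = sqrt((13 - 49)*(27 + 51)/(5 - 49*(13 - 49)) + 738) = sqrt(-36*78/(5 - 49*(-36)) + 738) = sqrt(-36*78/(5 + 1764) + 738) = sqrt(-36*78/1769 + 738) = sqrt((1/1769)*(-36)*78 + 738) = sqrt(-2808/1769 + 738) = sqrt(1302714/1769) = 21*sqrt(5225626)/1769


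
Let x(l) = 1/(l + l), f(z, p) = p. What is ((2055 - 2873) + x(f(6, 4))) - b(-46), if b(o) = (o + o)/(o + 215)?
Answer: -1105031/1352 ≈ -817.33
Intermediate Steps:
x(l) = 1/(2*l)
b(o) = 2*o/(215 + o) (b(o) = (2*o)/(215 + o) = 2*o/(215 + o))
((2055 - 2873) + x(f(6, 4))) - b(-46) = ((2055 - 2873) + (½)/4) - 2*(-46)/(215 - 46) = (-818 + (½)*(¼)) - 2*(-46)/169 = (-818 + ⅛) - 2*(-46)/169 = -6543/8 - 1*(-92/169) = -6543/8 + 92/169 = -1105031/1352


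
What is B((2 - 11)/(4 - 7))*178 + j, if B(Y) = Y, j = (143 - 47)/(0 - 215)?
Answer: 114714/215 ≈ 533.55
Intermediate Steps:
j = -96/215 (j = 96/(-215) = 96*(-1/215) = -96/215 ≈ -0.44651)
B((2 - 11)/(4 - 7))*178 + j = ((2 - 11)/(4 - 7))*178 - 96/215 = -9/(-3)*178 - 96/215 = -9*(-⅓)*178 - 96/215 = 3*178 - 96/215 = 534 - 96/215 = 114714/215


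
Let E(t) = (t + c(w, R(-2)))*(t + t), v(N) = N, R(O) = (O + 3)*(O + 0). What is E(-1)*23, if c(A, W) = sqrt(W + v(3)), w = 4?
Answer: 0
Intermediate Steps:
R(O) = O*(3 + O) (R(O) = (3 + O)*O = O*(3 + O))
c(A, W) = sqrt(3 + W) (c(A, W) = sqrt(W + 3) = sqrt(3 + W))
E(t) = 2*t*(1 + t) (E(t) = (t + sqrt(3 - 2*(3 - 2)))*(t + t) = (t + sqrt(3 - 2*1))*(2*t) = (t + sqrt(3 - 2))*(2*t) = (t + sqrt(1))*(2*t) = (t + 1)*(2*t) = (1 + t)*(2*t) = 2*t*(1 + t))
E(-1)*23 = (2*(-1)*(1 - 1))*23 = (2*(-1)*0)*23 = 0*23 = 0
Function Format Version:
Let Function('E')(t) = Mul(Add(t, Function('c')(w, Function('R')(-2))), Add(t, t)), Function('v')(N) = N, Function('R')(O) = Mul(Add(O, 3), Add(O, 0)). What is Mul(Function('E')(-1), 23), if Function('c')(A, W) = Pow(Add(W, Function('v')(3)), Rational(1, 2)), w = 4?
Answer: 0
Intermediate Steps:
Function('R')(O) = Mul(O, Add(3, O)) (Function('R')(O) = Mul(Add(3, O), O) = Mul(O, Add(3, O)))
Function('c')(A, W) = Pow(Add(3, W), Rational(1, 2)) (Function('c')(A, W) = Pow(Add(W, 3), Rational(1, 2)) = Pow(Add(3, W), Rational(1, 2)))
Function('E')(t) = Mul(2, t, Add(1, t)) (Function('E')(t) = Mul(Add(t, Pow(Add(3, Mul(-2, Add(3, -2))), Rational(1, 2))), Add(t, t)) = Mul(Add(t, Pow(Add(3, Mul(-2, 1)), Rational(1, 2))), Mul(2, t)) = Mul(Add(t, Pow(Add(3, -2), Rational(1, 2))), Mul(2, t)) = Mul(Add(t, Pow(1, Rational(1, 2))), Mul(2, t)) = Mul(Add(t, 1), Mul(2, t)) = Mul(Add(1, t), Mul(2, t)) = Mul(2, t, Add(1, t)))
Mul(Function('E')(-1), 23) = Mul(Mul(2, -1, Add(1, -1)), 23) = Mul(Mul(2, -1, 0), 23) = Mul(0, 23) = 0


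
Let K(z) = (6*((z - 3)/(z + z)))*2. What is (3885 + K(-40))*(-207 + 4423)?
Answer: 82031766/5 ≈ 1.6406e+7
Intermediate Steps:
K(z) = 6*(-3 + z)/z (K(z) = (6*((-3 + z)/((2*z))))*2 = (6*((-3 + z)*(1/(2*z))))*2 = (6*((-3 + z)/(2*z)))*2 = (3*(-3 + z)/z)*2 = 6*(-3 + z)/z)
(3885 + K(-40))*(-207 + 4423) = (3885 + (6 - 18/(-40)))*(-207 + 4423) = (3885 + (6 - 18*(-1/40)))*4216 = (3885 + (6 + 9/20))*4216 = (3885 + 129/20)*4216 = (77829/20)*4216 = 82031766/5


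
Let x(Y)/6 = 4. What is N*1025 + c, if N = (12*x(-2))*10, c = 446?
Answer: 2952446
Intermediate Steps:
x(Y) = 24 (x(Y) = 6*4 = 24)
N = 2880 (N = (12*24)*10 = 288*10 = 2880)
N*1025 + c = 2880*1025 + 446 = 2952000 + 446 = 2952446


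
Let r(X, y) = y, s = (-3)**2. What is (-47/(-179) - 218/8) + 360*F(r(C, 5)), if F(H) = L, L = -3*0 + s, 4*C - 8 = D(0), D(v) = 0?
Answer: 2300517/716 ≈ 3213.0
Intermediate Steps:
s = 9
C = 2 (C = 2 + (1/4)*0 = 2 + 0 = 2)
L = 9 (L = -3*0 + 9 = 0 + 9 = 9)
F(H) = 9
(-47/(-179) - 218/8) + 360*F(r(C, 5)) = (-47/(-179) - 218/8) + 360*9 = (-47*(-1/179) - 218*1/8) + 3240 = (47/179 - 109/4) + 3240 = -19323/716 + 3240 = 2300517/716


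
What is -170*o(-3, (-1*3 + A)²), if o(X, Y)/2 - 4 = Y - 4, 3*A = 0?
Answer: -3060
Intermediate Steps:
A = 0 (A = (⅓)*0 = 0)
o(X, Y) = 2*Y (o(X, Y) = 8 + 2*(Y - 4) = 8 + 2*(-4 + Y) = 8 + (-8 + 2*Y) = 2*Y)
-170*o(-3, (-1*3 + A)²) = -340*(-1*3 + 0)² = -340*(-3 + 0)² = -340*(-3)² = -340*9 = -170*18 = -3060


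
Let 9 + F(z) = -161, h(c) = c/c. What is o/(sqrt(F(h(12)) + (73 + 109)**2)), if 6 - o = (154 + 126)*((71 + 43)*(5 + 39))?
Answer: -702237*sqrt(32954)/16477 ≈ -7736.8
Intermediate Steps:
h(c) = 1
F(z) = -170 (F(z) = -9 - 161 = -170)
o = -1404474 (o = 6 - (154 + 126)*(71 + 43)*(5 + 39) = 6 - 280*114*44 = 6 - 280*5016 = 6 - 1*1404480 = 6 - 1404480 = -1404474)
o/(sqrt(F(h(12)) + (73 + 109)**2)) = -1404474/sqrt(-170 + (73 + 109)**2) = -1404474/sqrt(-170 + 182**2) = -1404474/sqrt(-170 + 33124) = -1404474*sqrt(32954)/32954 = -702237*sqrt(32954)/16477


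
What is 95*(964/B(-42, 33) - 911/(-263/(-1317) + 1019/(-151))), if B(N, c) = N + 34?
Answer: 230275079/130231 ≈ 1768.2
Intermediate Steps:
B(N, c) = 34 + N
95*(964/B(-42, 33) - 911/(-263/(-1317) + 1019/(-151))) = 95*(964/(34 - 42) - 911/(-263/(-1317) + 1019/(-151))) = 95*(964/(-8) - 911/(-263*(-1/1317) + 1019*(-1/151))) = 95*(964*(-⅛) - 911/(263/1317 - 1019/151)) = 95*(-241/2 - 911/(-1302310/198867)) = 95*(-241/2 - 911*(-198867/1302310)) = 95*(-241/2 + 181167837/1302310) = 95*(12119741/651155) = 230275079/130231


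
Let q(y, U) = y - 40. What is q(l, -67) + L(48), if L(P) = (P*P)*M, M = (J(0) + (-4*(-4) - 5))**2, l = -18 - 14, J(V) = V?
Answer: 278712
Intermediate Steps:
l = -32
q(y, U) = -40 + y
M = 121 (M = (0 + (-4*(-4) - 5))**2 = (0 + (16 - 5))**2 = (0 + 11)**2 = 11**2 = 121)
L(P) = 121*P**2 (L(P) = (P*P)*121 = P**2*121 = 121*P**2)
q(l, -67) + L(48) = (-40 - 32) + 121*48**2 = -72 + 121*2304 = -72 + 278784 = 278712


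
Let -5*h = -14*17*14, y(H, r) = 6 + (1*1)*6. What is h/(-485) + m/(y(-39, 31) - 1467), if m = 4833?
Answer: -11387/2425 ≈ -4.6957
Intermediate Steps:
y(H, r) = 12 (y(H, r) = 6 + 1*6 = 6 + 6 = 12)
h = 3332/5 (h = -(-14*17)*14/5 = -(-238)*14/5 = -⅕*(-3332) = 3332/5 ≈ 666.40)
h/(-485) + m/(y(-39, 31) - 1467) = (3332/5)/(-485) + 4833/(12 - 1467) = (3332/5)*(-1/485) + 4833/(-1455) = -3332/2425 + 4833*(-1/1455) = -3332/2425 - 1611/485 = -11387/2425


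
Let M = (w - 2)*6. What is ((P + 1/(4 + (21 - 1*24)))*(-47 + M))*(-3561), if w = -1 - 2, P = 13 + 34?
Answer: 13161456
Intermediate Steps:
P = 47
w = -3
M = -30 (M = (-3 - 2)*6 = -5*6 = -30)
((P + 1/(4 + (21 - 1*24)))*(-47 + M))*(-3561) = ((47 + 1/(4 + (21 - 1*24)))*(-47 - 30))*(-3561) = ((47 + 1/(4 + (21 - 24)))*(-77))*(-3561) = ((47 + 1/(4 - 3))*(-77))*(-3561) = ((47 + 1/1)*(-77))*(-3561) = ((47 + 1)*(-77))*(-3561) = (48*(-77))*(-3561) = -3696*(-3561) = 13161456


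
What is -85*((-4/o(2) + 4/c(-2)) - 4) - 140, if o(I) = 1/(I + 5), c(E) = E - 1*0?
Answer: 2750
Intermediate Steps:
c(E) = E (c(E) = E + 0 = E)
o(I) = 1/(5 + I)
-85*((-4/o(2) + 4/c(-2)) - 4) - 140 = -85*((-4/(1/(5 + 2)) + 4/(-2)) - 4) - 140 = -85*((-4/(1/7) + 4*(-½)) - 4) - 140 = -85*((-4/⅐ - 2) - 4) - 140 = -85*((-4*7 - 2) - 4) - 140 = -85*((-28 - 2) - 4) - 140 = -85*(-30 - 4) - 140 = -85*(-34) - 140 = -17*(-170) - 140 = 2890 - 140 = 2750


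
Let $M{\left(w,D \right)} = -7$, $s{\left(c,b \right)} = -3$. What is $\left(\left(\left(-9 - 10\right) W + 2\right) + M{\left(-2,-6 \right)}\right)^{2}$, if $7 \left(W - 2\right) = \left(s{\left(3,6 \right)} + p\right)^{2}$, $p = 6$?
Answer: $\frac{222784}{49} \approx 4546.6$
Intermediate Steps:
$W = \frac{23}{7}$ ($W = 2 + \frac{\left(-3 + 6\right)^{2}}{7} = 2 + \frac{3^{2}}{7} = 2 + \frac{1}{7} \cdot 9 = 2 + \frac{9}{7} = \frac{23}{7} \approx 3.2857$)
$\left(\left(\left(-9 - 10\right) W + 2\right) + M{\left(-2,-6 \right)}\right)^{2} = \left(\left(\left(-9 - 10\right) \frac{23}{7} + 2\right) - 7\right)^{2} = \left(\left(\left(-19\right) \frac{23}{7} + 2\right) - 7\right)^{2} = \left(\left(- \frac{437}{7} + 2\right) - 7\right)^{2} = \left(- \frac{423}{7} - 7\right)^{2} = \left(- \frac{472}{7}\right)^{2} = \frac{222784}{49}$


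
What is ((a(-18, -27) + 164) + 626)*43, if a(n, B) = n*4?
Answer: 30874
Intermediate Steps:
a(n, B) = 4*n
((a(-18, -27) + 164) + 626)*43 = ((4*(-18) + 164) + 626)*43 = ((-72 + 164) + 626)*43 = (92 + 626)*43 = 718*43 = 30874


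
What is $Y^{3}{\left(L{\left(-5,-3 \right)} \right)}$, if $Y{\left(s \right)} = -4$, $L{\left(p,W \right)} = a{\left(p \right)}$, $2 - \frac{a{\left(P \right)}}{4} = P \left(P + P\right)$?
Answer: $-64$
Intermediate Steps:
$a{\left(P \right)} = 8 - 8 P^{2}$ ($a{\left(P \right)} = 8 - 4 P \left(P + P\right) = 8 - 4 P 2 P = 8 - 4 \cdot 2 P^{2} = 8 - 8 P^{2}$)
$L{\left(p,W \right)} = 8 - 8 p^{2}$
$Y^{3}{\left(L{\left(-5,-3 \right)} \right)} = \left(-4\right)^{3} = -64$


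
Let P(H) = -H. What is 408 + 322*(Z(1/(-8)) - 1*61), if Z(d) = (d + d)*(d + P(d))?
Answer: -19234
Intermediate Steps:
Z(d) = 0 (Z(d) = (d + d)*(d - d) = (2*d)*0 = 0)
408 + 322*(Z(1/(-8)) - 1*61) = 408 + 322*(0 - 1*61) = 408 + 322*(0 - 61) = 408 + 322*(-61) = 408 - 19642 = -19234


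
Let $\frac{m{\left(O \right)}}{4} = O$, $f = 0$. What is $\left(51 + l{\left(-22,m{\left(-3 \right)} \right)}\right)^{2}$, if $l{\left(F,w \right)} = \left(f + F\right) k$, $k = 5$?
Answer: $3481$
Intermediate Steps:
$m{\left(O \right)} = 4 O$
$l{\left(F,w \right)} = 5 F$ ($l{\left(F,w \right)} = \left(0 + F\right) 5 = F 5 = 5 F$)
$\left(51 + l{\left(-22,m{\left(-3 \right)} \right)}\right)^{2} = \left(51 + 5 \left(-22\right)\right)^{2} = \left(51 - 110\right)^{2} = \left(-59\right)^{2} = 3481$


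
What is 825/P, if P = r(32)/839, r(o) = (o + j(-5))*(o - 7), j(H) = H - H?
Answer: 27687/32 ≈ 865.22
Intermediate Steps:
j(H) = 0
r(o) = o*(-7 + o) (r(o) = (o + 0)*(o - 7) = o*(-7 + o))
P = 800/839 (P = (32*(-7 + 32))/839 = (32*25)*(1/839) = 800*(1/839) = 800/839 ≈ 0.95352)
825/P = 825/(800/839) = 825*(839/800) = 27687/32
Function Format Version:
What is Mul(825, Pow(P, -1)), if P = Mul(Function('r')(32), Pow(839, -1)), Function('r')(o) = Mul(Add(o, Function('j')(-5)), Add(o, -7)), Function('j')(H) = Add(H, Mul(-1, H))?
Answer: Rational(27687, 32) ≈ 865.22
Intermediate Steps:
Function('j')(H) = 0
Function('r')(o) = Mul(o, Add(-7, o)) (Function('r')(o) = Mul(Add(o, 0), Add(o, -7)) = Mul(o, Add(-7, o)))
P = Rational(800, 839) (P = Mul(Mul(32, Add(-7, 32)), Pow(839, -1)) = Mul(Mul(32, 25), Rational(1, 839)) = Mul(800, Rational(1, 839)) = Rational(800, 839) ≈ 0.95352)
Mul(825, Pow(P, -1)) = Mul(825, Pow(Rational(800, 839), -1)) = Mul(825, Rational(839, 800)) = Rational(27687, 32)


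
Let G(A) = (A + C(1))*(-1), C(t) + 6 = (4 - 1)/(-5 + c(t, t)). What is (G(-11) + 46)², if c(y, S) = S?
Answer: 65025/16 ≈ 4064.1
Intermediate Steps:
C(t) = -6 + 3/(-5 + t) (C(t) = -6 + (4 - 1)/(-5 + t) = -6 + 3/(-5 + t))
G(A) = 27/4 - A (G(A) = (A + 3*(11 - 2*1)/(-5 + 1))*(-1) = (A + 3*(11 - 2)/(-4))*(-1) = (A + 3*(-¼)*9)*(-1) = (A - 27/4)*(-1) = (-27/4 + A)*(-1) = 27/4 - A)
(G(-11) + 46)² = ((27/4 - 1*(-11)) + 46)² = ((27/4 + 11) + 46)² = (71/4 + 46)² = (255/4)² = 65025/16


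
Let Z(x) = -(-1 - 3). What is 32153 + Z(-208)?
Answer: 32157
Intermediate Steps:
Z(x) = 4 (Z(x) = -1*(-4) = 4)
32153 + Z(-208) = 32153 + 4 = 32157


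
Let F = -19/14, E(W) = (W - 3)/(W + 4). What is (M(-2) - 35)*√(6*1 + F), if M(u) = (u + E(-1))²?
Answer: -215*√910/126 ≈ -51.474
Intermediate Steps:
E(W) = (-3 + W)/(4 + W)
M(u) = (-4/3 + u)² (M(u) = (u + (-3 - 1)/(4 - 1))² = (u - 4/3)² = (-4/3 + u)²)
F = -19/14 (F = -19*1/14 = -19/14 ≈ -1.3571)
(M(-2) - 35)*√(6*1 + F) = ((-4 + 3*(-2))²/9 - 35)*√(6*1 - 19/14) = ((-4 - 6)²/9 - 35)*√(6 - 19/14) = ((⅑)*(-10)² - 35)*√(65/14) = ((⅑)*100 - 35)*(√910/14) = (100/9 - 35)*(√910/14) = -215*√910/126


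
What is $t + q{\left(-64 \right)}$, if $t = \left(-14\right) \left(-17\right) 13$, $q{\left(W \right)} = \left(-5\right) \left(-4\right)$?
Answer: $3114$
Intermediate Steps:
$q{\left(W \right)} = 20$
$t = 3094$ ($t = 238 \cdot 13 = 3094$)
$t + q{\left(-64 \right)} = 3094 + 20 = 3114$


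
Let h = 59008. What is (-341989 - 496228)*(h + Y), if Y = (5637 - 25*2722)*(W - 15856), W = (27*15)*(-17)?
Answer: -1189759376647897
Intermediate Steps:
W = -6885 (W = 405*(-17) = -6885)
Y = 1419334033 (Y = (5637 - 25*2722)*(-6885 - 15856) = (5637 - 68050)*(-22741) = -62413*(-22741) = 1419334033)
(-341989 - 496228)*(h + Y) = (-341989 - 496228)*(59008 + 1419334033) = -838217*1419393041 = -1189759376647897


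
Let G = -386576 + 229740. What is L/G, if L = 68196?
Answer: -17049/39209 ≈ -0.43482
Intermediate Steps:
G = -156836
L/G = 68196/(-156836) = 68196*(-1/156836) = -17049/39209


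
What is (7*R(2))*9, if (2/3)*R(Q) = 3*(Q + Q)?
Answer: 1134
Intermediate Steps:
R(Q) = 9*Q (R(Q) = 3*(3*(Q + Q))/2 = 3*(3*(2*Q))/2 = 3*(6*Q)/2 = 9*Q)
(7*R(2))*9 = (7*(9*2))*9 = (7*18)*9 = 126*9 = 1134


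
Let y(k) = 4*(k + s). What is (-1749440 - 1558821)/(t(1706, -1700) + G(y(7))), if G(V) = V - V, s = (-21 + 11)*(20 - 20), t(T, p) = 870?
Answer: -3308261/870 ≈ -3802.6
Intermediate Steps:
s = 0 (s = -10*0 = 0)
y(k) = 4*k (y(k) = 4*(k + 0) = 4*k)
G(V) = 0
(-1749440 - 1558821)/(t(1706, -1700) + G(y(7))) = (-1749440 - 1558821)/(870 + 0) = -3308261/870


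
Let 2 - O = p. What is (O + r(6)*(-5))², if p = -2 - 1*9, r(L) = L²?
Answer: 27889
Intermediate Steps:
p = -11 (p = -2 - 9 = -11)
O = 13 (O = 2 - 1*(-11) = 2 + 11 = 13)
(O + r(6)*(-5))² = (13 + 6²*(-5))² = (13 + 36*(-5))² = (13 - 180)² = (-167)² = 27889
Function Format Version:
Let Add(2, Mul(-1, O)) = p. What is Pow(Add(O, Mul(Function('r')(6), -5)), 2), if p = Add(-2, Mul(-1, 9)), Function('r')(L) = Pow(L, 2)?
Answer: 27889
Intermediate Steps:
p = -11 (p = Add(-2, -9) = -11)
O = 13 (O = Add(2, Mul(-1, -11)) = Add(2, 11) = 13)
Pow(Add(O, Mul(Function('r')(6), -5)), 2) = Pow(Add(13, Mul(Pow(6, 2), -5)), 2) = Pow(Add(13, Mul(36, -5)), 2) = Pow(Add(13, -180), 2) = Pow(-167, 2) = 27889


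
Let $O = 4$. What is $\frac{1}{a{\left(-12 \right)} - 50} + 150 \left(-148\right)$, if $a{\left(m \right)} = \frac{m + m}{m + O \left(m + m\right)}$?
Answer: $- \frac{9945609}{448} \approx -22200.0$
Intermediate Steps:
$a{\left(m \right)} = \frac{2}{9}$ ($a{\left(m \right)} = \frac{m + m}{m + 4 \left(m + m\right)} = \frac{2 m}{m + 4 \cdot 2 m} = \frac{2 m}{m + 8 m} = \frac{2 m}{9 m} = 2 m \frac{1}{9 m} = \frac{2}{9}$)
$\frac{1}{a{\left(-12 \right)} - 50} + 150 \left(-148\right) = \frac{1}{\frac{2}{9} - 50} + 150 \left(-148\right) = \frac{1}{- \frac{448}{9}} - 22200 = - \frac{9}{448} - 22200 = - \frac{9945609}{448}$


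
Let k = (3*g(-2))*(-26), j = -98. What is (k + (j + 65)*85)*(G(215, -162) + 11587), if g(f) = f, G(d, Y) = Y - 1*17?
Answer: -30219792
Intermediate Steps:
G(d, Y) = -17 + Y (G(d, Y) = Y - 17 = -17 + Y)
k = 156 (k = (3*(-2))*(-26) = -6*(-26) = 156)
(k + (j + 65)*85)*(G(215, -162) + 11587) = (156 + (-98 + 65)*85)*((-17 - 162) + 11587) = (156 - 33*85)*(-179 + 11587) = (156 - 2805)*11408 = -2649*11408 = -30219792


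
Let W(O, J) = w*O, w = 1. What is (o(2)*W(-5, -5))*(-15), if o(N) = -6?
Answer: -450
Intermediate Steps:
W(O, J) = O (W(O, J) = 1*O = O)
(o(2)*W(-5, -5))*(-15) = -6*(-5)*(-15) = 30*(-15) = -450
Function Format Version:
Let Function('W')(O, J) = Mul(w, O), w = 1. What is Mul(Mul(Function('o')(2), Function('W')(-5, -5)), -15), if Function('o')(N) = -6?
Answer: -450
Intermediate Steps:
Function('W')(O, J) = O (Function('W')(O, J) = Mul(1, O) = O)
Mul(Mul(Function('o')(2), Function('W')(-5, -5)), -15) = Mul(Mul(-6, -5), -15) = Mul(30, -15) = -450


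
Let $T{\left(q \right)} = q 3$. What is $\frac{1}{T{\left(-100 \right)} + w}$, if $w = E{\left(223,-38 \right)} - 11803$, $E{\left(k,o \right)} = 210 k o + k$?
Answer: $- \frac{1}{1791420} \approx -5.5822 \cdot 10^{-7}$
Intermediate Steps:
$T{\left(q \right)} = 3 q$
$E{\left(k,o \right)} = k + 210 k o$ ($E{\left(k,o \right)} = 210 k o + k = k + 210 k o$)
$w = -1791120$ ($w = 223 \left(1 + 210 \left(-38\right)\right) - 11803 = 223 \left(1 - 7980\right) - 11803 = 223 \left(-7979\right) - 11803 = -1779317 - 11803 = -1791120$)
$\frac{1}{T{\left(-100 \right)} + w} = \frac{1}{3 \left(-100\right) - 1791120} = \frac{1}{-300 - 1791120} = \frac{1}{-1791420} = - \frac{1}{1791420}$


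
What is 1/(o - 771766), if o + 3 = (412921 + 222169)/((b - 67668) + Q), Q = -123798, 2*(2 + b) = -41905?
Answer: -424841/327880383909 ≈ -1.2957e-6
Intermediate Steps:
b = -41909/2 (b = -2 + (½)*(-41905) = -2 - 41905/2 = -41909/2 ≈ -20955.)
o = -2544703/424841 (o = -3 + (412921 + 222169)/((-41909/2 - 67668) - 123798) = -3 + 635090/(-177245/2 - 123798) = -3 + 635090/(-424841/2) = -3 + 635090*(-2/424841) = -3 - 1270180/424841 = -2544703/424841 ≈ -5.9898)
1/(o - 771766) = 1/(-2544703/424841 - 771766) = 1/(-327880383909/424841) = -424841/327880383909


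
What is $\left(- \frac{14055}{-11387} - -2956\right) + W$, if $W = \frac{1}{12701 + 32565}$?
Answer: $\frac{1524288517569}{515443942} \approx 2957.2$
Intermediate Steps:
$W = \frac{1}{45266} \approx 2.2092 \cdot 10^{-5}$
$\left(- \frac{14055}{-11387} - -2956\right) + W = \left(- \frac{14055}{-11387} - -2956\right) + \frac{1}{45266} = \left(\left(-14055\right) \left(- \frac{1}{11387}\right) + \left(-4 + 2960\right)\right) + \frac{1}{45266} = \left(\frac{14055}{11387} + 2956\right) + \frac{1}{45266} = \frac{33674027}{11387} + \frac{1}{45266} = \frac{1524288517569}{515443942}$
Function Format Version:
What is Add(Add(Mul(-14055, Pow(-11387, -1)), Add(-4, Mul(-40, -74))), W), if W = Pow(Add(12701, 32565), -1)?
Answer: Rational(1524288517569, 515443942) ≈ 2957.2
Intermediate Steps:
W = Rational(1, 45266) (W = Pow(45266, -1) = Rational(1, 45266) ≈ 2.2092e-5)
Add(Add(Mul(-14055, Pow(-11387, -1)), Add(-4, Mul(-40, -74))), W) = Add(Add(Mul(-14055, Pow(-11387, -1)), Add(-4, Mul(-40, -74))), Rational(1, 45266)) = Add(Add(Mul(-14055, Rational(-1, 11387)), Add(-4, 2960)), Rational(1, 45266)) = Add(Add(Rational(14055, 11387), 2956), Rational(1, 45266)) = Add(Rational(33674027, 11387), Rational(1, 45266)) = Rational(1524288517569, 515443942)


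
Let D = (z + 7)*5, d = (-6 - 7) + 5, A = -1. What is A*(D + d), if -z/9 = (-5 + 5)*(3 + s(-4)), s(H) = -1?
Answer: -27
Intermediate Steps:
z = 0 (z = -9*(-5 + 5)*(3 - 1) = -0*2 = -9*0 = 0)
d = -8 (d = -13 + 5 = -8)
D = 35 (D = (0 + 7)*5 = 7*5 = 35)
A*(D + d) = -(35 - 8) = -1*27 = -27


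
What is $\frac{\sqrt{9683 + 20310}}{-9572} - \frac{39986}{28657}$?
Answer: $- \frac{39986}{28657} - \frac{\sqrt{29993}}{9572} \approx -1.4134$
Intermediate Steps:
$\frac{\sqrt{9683 + 20310}}{-9572} - \frac{39986}{28657} = \sqrt{29993} \left(- \frac{1}{9572}\right) - \frac{39986}{28657} = - \frac{\sqrt{29993}}{9572} - \frac{39986}{28657} = - \frac{39986}{28657} - \frac{\sqrt{29993}}{9572}$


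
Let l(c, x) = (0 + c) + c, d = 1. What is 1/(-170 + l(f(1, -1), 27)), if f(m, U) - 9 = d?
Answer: -1/150 ≈ -0.0066667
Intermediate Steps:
f(m, U) = 10 (f(m, U) = 9 + 1 = 10)
l(c, x) = 2*c (l(c, x) = c + c = 2*c)
1/(-170 + l(f(1, -1), 27)) = 1/(-170 + 2*10) = 1/(-170 + 20) = 1/(-150) = -1/150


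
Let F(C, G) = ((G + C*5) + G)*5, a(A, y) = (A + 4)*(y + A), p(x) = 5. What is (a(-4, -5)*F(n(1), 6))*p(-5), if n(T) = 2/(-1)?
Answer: 0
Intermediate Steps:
n(T) = -2 (n(T) = 2*(-1) = -2)
a(A, y) = (4 + A)*(A + y)
F(C, G) = 10*G + 25*C (F(C, G) = ((G + 5*C) + G)*5 = (2*G + 5*C)*5 = 10*G + 25*C)
(a(-4, -5)*F(n(1), 6))*p(-5) = (((-4)² + 4*(-4) + 4*(-5) - 4*(-5))*(10*6 + 25*(-2)))*5 = ((16 - 16 - 20 + 20)*(60 - 50))*5 = (0*10)*5 = 0*5 = 0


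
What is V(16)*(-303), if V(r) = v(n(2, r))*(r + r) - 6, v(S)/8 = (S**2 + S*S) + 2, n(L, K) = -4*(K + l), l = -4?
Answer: -357586662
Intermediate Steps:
n(L, K) = 16 - 4*K (n(L, K) = -4*(K - 4) = -4*(-4 + K) = 16 - 4*K)
v(S) = 16 + 16*S**2 (v(S) = 8*((S**2 + S*S) + 2) = 8*((S**2 + S**2) + 2) = 8*(2*S**2 + 2) = 8*(2 + 2*S**2) = 16 + 16*S**2)
V(r) = -6 + 2*r*(16 + 16*(16 - 4*r)**2) (V(r) = (16 + 16*(16 - 4*r)**2)*(r + r) - 6 = (16 + 16*(16 - 4*r)**2)*(2*r) - 6 = 2*r*(16 + 16*(16 - 4*r)**2) - 6 = -6 + 2*r*(16 + 16*(16 - 4*r)**2))
V(16)*(-303) = (-6 + 32*16*(1 + 16*(-4 + 16)**2))*(-303) = (-6 + 32*16*(1 + 16*12**2))*(-303) = (-6 + 32*16*(1 + 16*144))*(-303) = (-6 + 32*16*(1 + 2304))*(-303) = (-6 + 32*16*2305)*(-303) = (-6 + 1180160)*(-303) = 1180154*(-303) = -357586662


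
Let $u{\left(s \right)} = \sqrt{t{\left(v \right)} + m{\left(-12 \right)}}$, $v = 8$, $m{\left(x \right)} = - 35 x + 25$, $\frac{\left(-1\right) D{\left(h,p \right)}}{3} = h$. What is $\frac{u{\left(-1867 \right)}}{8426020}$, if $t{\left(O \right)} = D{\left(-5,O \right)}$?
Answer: $\frac{\sqrt{115}}{4213010} \approx 2.5454 \cdot 10^{-6}$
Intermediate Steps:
$D{\left(h,p \right)} = - 3 h$
$m{\left(x \right)} = 25 - 35 x$
$t{\left(O \right)} = 15$ ($t{\left(O \right)} = \left(-3\right) \left(-5\right) = 15$)
$u{\left(s \right)} = 2 \sqrt{115}$ ($u{\left(s \right)} = \sqrt{15 + \left(25 - -420\right)} = \sqrt{15 + \left(25 + 420\right)} = \sqrt{15 + 445} = \sqrt{460} = 2 \sqrt{115}$)
$\frac{u{\left(-1867 \right)}}{8426020} = \frac{2 \sqrt{115}}{8426020} = 2 \sqrt{115} \cdot \frac{1}{8426020} = \frac{\sqrt{115}}{4213010}$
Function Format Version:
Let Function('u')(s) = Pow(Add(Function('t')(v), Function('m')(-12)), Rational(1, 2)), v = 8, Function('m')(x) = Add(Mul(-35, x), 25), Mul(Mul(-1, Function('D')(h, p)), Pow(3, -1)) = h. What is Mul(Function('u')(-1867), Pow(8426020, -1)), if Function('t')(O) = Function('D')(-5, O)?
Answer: Mul(Rational(1, 4213010), Pow(115, Rational(1, 2))) ≈ 2.5454e-6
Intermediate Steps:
Function('D')(h, p) = Mul(-3, h)
Function('m')(x) = Add(25, Mul(-35, x))
Function('t')(O) = 15 (Function('t')(O) = Mul(-3, -5) = 15)
Function('u')(s) = Mul(2, Pow(115, Rational(1, 2))) (Function('u')(s) = Pow(Add(15, Add(25, Mul(-35, -12))), Rational(1, 2)) = Pow(Add(15, Add(25, 420)), Rational(1, 2)) = Pow(Add(15, 445), Rational(1, 2)) = Pow(460, Rational(1, 2)) = Mul(2, Pow(115, Rational(1, 2))))
Mul(Function('u')(-1867), Pow(8426020, -1)) = Mul(Mul(2, Pow(115, Rational(1, 2))), Pow(8426020, -1)) = Mul(Mul(2, Pow(115, Rational(1, 2))), Rational(1, 8426020)) = Mul(Rational(1, 4213010), Pow(115, Rational(1, 2)))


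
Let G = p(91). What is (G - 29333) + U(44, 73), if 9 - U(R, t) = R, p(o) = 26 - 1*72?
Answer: -29414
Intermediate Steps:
p(o) = -46 (p(o) = 26 - 72 = -46)
U(R, t) = 9 - R
G = -46
(G - 29333) + U(44, 73) = (-46 - 29333) + (9 - 1*44) = -29379 + (9 - 44) = -29379 - 35 = -29414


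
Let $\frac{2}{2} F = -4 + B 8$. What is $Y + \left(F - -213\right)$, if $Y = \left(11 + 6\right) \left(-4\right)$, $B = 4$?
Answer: $173$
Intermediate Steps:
$F = 28$ ($F = -4 + 4 \cdot 8 = -4 + 32 = 28$)
$Y = -68$ ($Y = 17 \left(-4\right) = -68$)
$Y + \left(F - -213\right) = -68 + \left(28 - -213\right) = -68 + \left(28 + 213\right) = -68 + 241 = 173$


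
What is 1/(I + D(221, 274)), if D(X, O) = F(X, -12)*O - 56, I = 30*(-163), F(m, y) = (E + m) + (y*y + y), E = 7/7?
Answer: 1/92050 ≈ 1.0864e-5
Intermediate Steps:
E = 1 (E = 7*(⅐) = 1)
F(m, y) = 1 + m + y + y² (F(m, y) = (1 + m) + (y*y + y) = (1 + m) + (y² + y) = (1 + m) + (y + y²) = 1 + m + y + y²)
I = -4890
D(X, O) = -56 + O*(133 + X) (D(X, O) = (1 + X - 12 + (-12)²)*O - 56 = (1 + X - 12 + 144)*O - 56 = (133 + X)*O - 56 = O*(133 + X) - 56 = -56 + O*(133 + X))
1/(I + D(221, 274)) = 1/(-4890 + (-56 + 274*(133 + 221))) = 1/(-4890 + (-56 + 274*354)) = 1/(-4890 + (-56 + 96996)) = 1/(-4890 + 96940) = 1/92050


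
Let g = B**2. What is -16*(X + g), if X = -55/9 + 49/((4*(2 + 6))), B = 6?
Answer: -9049/18 ≈ -502.72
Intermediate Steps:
g = 36 (g = 6**2 = 36)
X = -1319/288 (X = -55*1/9 + 49/((4*8)) = -55/9 + 49/32 = -1319/288 ≈ -4.5799)
-16*(X + g) = -16*(-1319/288 + 36) = -16*9049/288 = -9049/18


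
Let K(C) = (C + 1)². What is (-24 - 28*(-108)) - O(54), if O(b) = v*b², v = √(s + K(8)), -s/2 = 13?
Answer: 3000 - 2916*√55 ≈ -18626.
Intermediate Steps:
s = -26 (s = -2*13 = -26)
K(C) = (1 + C)²
v = √55 (v = √(-26 + (1 + 8)²) = √(-26 + 9²) = √(-26 + 81) = √55 ≈ 7.4162)
O(b) = √55*b²
(-24 - 28*(-108)) - O(54) = (-24 - 28*(-108)) - √55*54² = (-24 + 3024) - √55*2916 = 3000 - 2916*√55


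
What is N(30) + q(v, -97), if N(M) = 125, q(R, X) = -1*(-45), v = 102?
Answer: 170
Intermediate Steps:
q(R, X) = 45
N(30) + q(v, -97) = 125 + 45 = 170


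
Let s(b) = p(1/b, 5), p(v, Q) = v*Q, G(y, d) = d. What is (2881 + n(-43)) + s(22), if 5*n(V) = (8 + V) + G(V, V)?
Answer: 315219/110 ≈ 2865.6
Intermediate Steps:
p(v, Q) = Q*v
n(V) = 8/5 + 2*V/5 (n(V) = ((8 + V) + V)/5 = (8 + 2*V)/5 = 8/5 + 2*V/5)
s(b) = 5/b
(2881 + n(-43)) + s(22) = (2881 + (8/5 + (⅖)*(-43))) + 5/22 = (2881 + (8/5 - 86/5)) + 5*(1/22) = (2881 - 78/5) + 5/22 = 14327/5 + 5/22 = 315219/110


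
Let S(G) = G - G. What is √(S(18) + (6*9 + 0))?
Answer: 3*√6 ≈ 7.3485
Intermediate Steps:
S(G) = 0
√(S(18) + (6*9 + 0)) = √(0 + (6*9 + 0)) = √(0 + (54 + 0)) = √(0 + 54) = √54 = 3*√6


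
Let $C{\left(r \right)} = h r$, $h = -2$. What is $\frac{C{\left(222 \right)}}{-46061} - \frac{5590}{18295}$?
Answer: $- \frac{49871602}{168537199} \approx -0.29591$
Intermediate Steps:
$C{\left(r \right)} = - 2 r$
$\frac{C{\left(222 \right)}}{-46061} - \frac{5590}{18295} = \frac{\left(-2\right) 222}{-46061} - \frac{5590}{18295} = \left(-444\right) \left(- \frac{1}{46061}\right) - \frac{1118}{3659} = \frac{444}{46061} - \frac{1118}{3659} = - \frac{49871602}{168537199}$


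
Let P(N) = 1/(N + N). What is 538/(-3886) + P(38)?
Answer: -18501/147668 ≈ -0.12529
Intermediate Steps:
P(N) = 1/(2*N)
538/(-3886) + P(38) = 538/(-3886) + (½)/38 = 538*(-1/3886) + (½)*(1/38) = -269/1943 + 1/76 = -18501/147668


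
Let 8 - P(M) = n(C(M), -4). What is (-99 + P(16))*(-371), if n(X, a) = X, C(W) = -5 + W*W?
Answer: 126882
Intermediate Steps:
C(W) = -5 + W²
P(M) = 13 - M² (P(M) = 8 - (-5 + M²) = 8 + (5 - M²) = 13 - M²)
(-99 + P(16))*(-371) = (-99 + (13 - 1*16²))*(-371) = (-99 + (13 - 1*256))*(-371) = (-99 + (13 - 256))*(-371) = (-99 - 243)*(-371) = -342*(-371) = 126882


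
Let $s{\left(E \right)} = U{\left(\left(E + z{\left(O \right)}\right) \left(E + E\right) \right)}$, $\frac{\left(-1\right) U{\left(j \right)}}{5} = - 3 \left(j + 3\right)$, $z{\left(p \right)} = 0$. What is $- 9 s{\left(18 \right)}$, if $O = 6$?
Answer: $-87885$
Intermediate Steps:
$U{\left(j \right)} = 45 + 15 j$ ($U{\left(j \right)} = - 5 \left(- 3 \left(j + 3\right)\right) = - 5 \left(- 3 \left(3 + j\right)\right) = - 5 \left(-9 - 3 j\right) = 45 + 15 j$)
$s{\left(E \right)} = 45 + 30 E^{2}$ ($s{\left(E \right)} = 45 + 15 \left(E + 0\right) \left(E + E\right) = 45 + 15 E 2 E = 45 + 15 \cdot 2 E^{2} = 45 + 30 E^{2}$)
$- 9 s{\left(18 \right)} = - 9 \left(45 + 30 \cdot 18^{2}\right) = - 9 \left(45 + 30 \cdot 324\right) = - 9 \left(45 + 9720\right) = \left(-9\right) 9765 = -87885$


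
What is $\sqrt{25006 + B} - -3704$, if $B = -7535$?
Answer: $3704 + \sqrt{17471} \approx 3836.2$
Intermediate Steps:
$\sqrt{25006 + B} - -3704 = \sqrt{25006 - 7535} - -3704 = \sqrt{17471} + 3704 = 3704 + \sqrt{17471}$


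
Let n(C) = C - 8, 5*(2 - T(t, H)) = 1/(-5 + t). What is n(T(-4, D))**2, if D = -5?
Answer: 72361/2025 ≈ 35.734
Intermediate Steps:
T(t, H) = 2 - 1/(5*(-5 + t))
n(C) = -8 + C
n(T(-4, D))**2 = (-8 + (-51 + 10*(-4))/(5*(-5 - 4)))**2 = (-8 + (1/5)*(-51 - 40)/(-9))**2 = (-8 + (1/5)*(-1/9)*(-91))**2 = (-8 + 91/45)**2 = (-269/45)**2 = 72361/2025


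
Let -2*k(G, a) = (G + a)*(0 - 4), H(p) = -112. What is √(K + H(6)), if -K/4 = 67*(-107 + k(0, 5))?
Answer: 6*√719 ≈ 160.89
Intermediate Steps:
k(G, a) = 2*G + 2*a (k(G, a) = -(G + a)*(0 - 4)/2 = -(G + a)*(-4)/2 = -(-4*G - 4*a)/2 = 2*G + 2*a)
K = 25996 (K = -268*(-107 + (2*0 + 2*5)) = -268*(-107 + (0 + 10)) = -268*(-107 + 10) = -268*(-97) = -4*(-6499) = 25996)
√(K + H(6)) = √(25996 - 112) = √25884 = 6*√719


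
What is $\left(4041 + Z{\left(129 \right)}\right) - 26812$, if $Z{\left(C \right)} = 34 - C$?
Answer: $-22866$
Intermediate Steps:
$\left(4041 + Z{\left(129 \right)}\right) - 26812 = \left(4041 + \left(34 - 129\right)\right) - 26812 = \left(4041 - 95\right) - 26812 = 3946 - 26812 = -22866$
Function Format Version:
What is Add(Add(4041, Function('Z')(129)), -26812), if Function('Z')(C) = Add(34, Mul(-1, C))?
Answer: -22866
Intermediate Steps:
Add(Add(4041, Function('Z')(129)), -26812) = Add(Add(4041, Add(34, Mul(-1, 129))), -26812) = Add(Add(4041, Add(34, -129)), -26812) = Add(Add(4041, -95), -26812) = Add(3946, -26812) = -22866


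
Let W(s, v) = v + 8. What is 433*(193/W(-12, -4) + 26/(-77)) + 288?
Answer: 6478485/308 ≈ 21034.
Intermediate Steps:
W(s, v) = 8 + v
433*(193/W(-12, -4) + 26/(-77)) + 288 = 433*(193/(8 - 4) + 26/(-77)) + 288 = 433*(193/4 + 26*(-1/77)) + 288 = 433*(193*(1/4) - 26/77) + 288 = 433*(193/4 - 26/77) + 288 = 433*(14757/308) + 288 = 6389781/308 + 288 = 6478485/308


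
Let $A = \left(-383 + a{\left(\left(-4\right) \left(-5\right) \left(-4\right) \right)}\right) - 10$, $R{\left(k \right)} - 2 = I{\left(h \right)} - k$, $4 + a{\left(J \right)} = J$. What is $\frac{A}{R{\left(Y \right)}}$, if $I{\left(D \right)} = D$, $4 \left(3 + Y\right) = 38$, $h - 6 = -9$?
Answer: $\frac{318}{5} \approx 63.6$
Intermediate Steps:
$h = -3$ ($h = 6 - 9 = -3$)
$Y = \frac{13}{2}$ ($Y = -3 + \frac{1}{4} \cdot 38 = -3 + \frac{19}{2} = \frac{13}{2} \approx 6.5$)
$a{\left(J \right)} = -4 + J$
$R{\left(k \right)} = -1 - k$ ($R{\left(k \right)} = 2 - \left(3 + k\right) = -1 - k$)
$A = -477$ ($A = \left(-383 + \left(-4 + \left(-4\right) \left(-5\right) \left(-4\right)\right)\right) - 10 = \left(-383 + \left(-4 + 20 \left(-4\right)\right)\right) - 10 = \left(-383 - 84\right) - 10 = -467 - 10 = -477$)
$\frac{A}{R{\left(Y \right)}} = - \frac{477}{-1 - \frac{13}{2}} = - \frac{477}{- \frac{15}{2}} = \left(-477\right) \left(- \frac{2}{15}\right) = \frac{318}{5}$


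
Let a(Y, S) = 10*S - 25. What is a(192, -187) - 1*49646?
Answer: -51541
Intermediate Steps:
a(Y, S) = -25 + 10*S
a(192, -187) - 1*49646 = (-25 + 10*(-187)) - 1*49646 = (-25 - 1870) - 49646 = -1895 - 49646 = -51541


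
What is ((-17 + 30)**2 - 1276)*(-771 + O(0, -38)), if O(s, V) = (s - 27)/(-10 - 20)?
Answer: 8525007/10 ≈ 8.5250e+5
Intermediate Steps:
O(s, V) = 9/10 - s/30 (O(s, V) = (-27 + s)/(-30) = (-27 + s)*(-1/30) = 9/10 - s/30)
((-17 + 30)**2 - 1276)*(-771 + O(0, -38)) = ((-17 + 30)**2 - 1276)*(-771 + (9/10 - 1/30*0)) = (13**2 - 1276)*(-771 + (9/10 + 0)) = (169 - 1276)*(-771 + 9/10) = -1107*(-7701/10) = 8525007/10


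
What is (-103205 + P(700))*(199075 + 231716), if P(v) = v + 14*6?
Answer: -44122045011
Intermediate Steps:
P(v) = 84 + v (P(v) = v + 84 = 84 + v)
(-103205 + P(700))*(199075 + 231716) = (-103205 + (84 + 700))*(199075 + 231716) = (-103205 + 784)*430791 = -102421*430791 = -44122045011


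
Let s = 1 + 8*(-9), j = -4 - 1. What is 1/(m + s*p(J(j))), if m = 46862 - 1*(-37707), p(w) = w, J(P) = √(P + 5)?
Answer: 1/84569 ≈ 1.1825e-5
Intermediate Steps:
j = -5
s = -71 (s = 1 - 72 = -71)
J(P) = √(5 + P)
m = 84569 (m = 46862 + 37707 = 84569)
1/(m + s*p(J(j))) = 1/(84569 - 71*√(5 - 5)) = 1/(84569 - 71*√0) = 1/(84569 - 71*0) = 1/(84569 + 0) = 1/84569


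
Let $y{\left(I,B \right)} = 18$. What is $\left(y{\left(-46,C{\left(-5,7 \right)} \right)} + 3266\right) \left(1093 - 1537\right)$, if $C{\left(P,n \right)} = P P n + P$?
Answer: $-1458096$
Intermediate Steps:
$C{\left(P,n \right)} = P + n P^{2}$ ($C{\left(P,n \right)} = P^{2} n + P = n P^{2} + P = P + n P^{2}$)
$\left(y{\left(-46,C{\left(-5,7 \right)} \right)} + 3266\right) \left(1093 - 1537\right) = \left(18 + 3266\right) \left(1093 - 1537\right) = 3284 \left(-444\right) = -1458096$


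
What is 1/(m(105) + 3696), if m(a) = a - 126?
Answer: 1/3675 ≈ 0.00027211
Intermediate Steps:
m(a) = -126 + a
1/(m(105) + 3696) = 1/((-126 + 105) + 3696) = 1/(-21 + 3696) = 1/3675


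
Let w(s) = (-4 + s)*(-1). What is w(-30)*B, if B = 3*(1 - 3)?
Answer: -204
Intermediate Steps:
w(s) = 4 - s
B = -6 (B = 3*(-2) = -6)
w(-30)*B = (4 - 1*(-30))*(-6) = (4 + 30)*(-6) = 34*(-6) = -204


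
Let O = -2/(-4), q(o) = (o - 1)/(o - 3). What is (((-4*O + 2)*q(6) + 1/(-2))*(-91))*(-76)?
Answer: -3458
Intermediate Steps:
q(o) = (-1 + o)/(-3 + o)
O = 1/2 (O = -2*(-1/4) = 1/2 ≈ 0.50000)
(((-4*O + 2)*q(6) + 1/(-2))*(-91))*(-76) = (((-4*1/2 + 2)*((-1 + 6)/(-3 + 6)) + 1/(-2))*(-91))*(-76) = (((-2 + 2)*(5/3) - 1/2)*(-91))*(-76) = ((0*((1/3)*5) - 1/2)*(-91))*(-76) = ((0*(5/3) - 1/2)*(-91))*(-76) = ((0 - 1/2)*(-91))*(-76) = -1/2*(-91)*(-76) = (91/2)*(-76) = -3458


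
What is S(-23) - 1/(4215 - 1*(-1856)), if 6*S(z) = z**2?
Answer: 3211553/36426 ≈ 88.167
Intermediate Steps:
S(z) = z**2/6
S(-23) - 1/(4215 - 1*(-1856)) = (1/6)*(-23)**2 - 1/(4215 - 1*(-1856)) = (1/6)*529 - 1/(4215 + 1856) = 529/6 - 1/6071 = 3211553/36426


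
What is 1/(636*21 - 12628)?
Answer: 1/728 ≈ 0.0013736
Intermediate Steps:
1/(636*21 - 12628) = 1/(13356 - 12628) = 1/728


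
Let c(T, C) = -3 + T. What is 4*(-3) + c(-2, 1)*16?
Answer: -92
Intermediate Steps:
4*(-3) + c(-2, 1)*16 = 4*(-3) + (-3 - 2)*16 = -12 - 5*16 = -12 - 80 = -92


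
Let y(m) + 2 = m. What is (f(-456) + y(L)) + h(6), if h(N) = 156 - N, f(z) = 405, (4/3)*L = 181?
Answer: 2755/4 ≈ 688.75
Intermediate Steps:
L = 543/4 (L = (¾)*181 = 543/4 ≈ 135.75)
y(m) = -2 + m
(f(-456) + y(L)) + h(6) = (405 + (-2 + 543/4)) + (156 - 1*6) = (405 + 535/4) + (156 - 6) = 2155/4 + 150 = 2755/4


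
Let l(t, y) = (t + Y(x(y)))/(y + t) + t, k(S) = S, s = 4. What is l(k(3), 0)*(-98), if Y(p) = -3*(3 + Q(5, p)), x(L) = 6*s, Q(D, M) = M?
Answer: 2254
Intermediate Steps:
x(L) = 24 (x(L) = 6*4 = 24)
Y(p) = -9 - 3*p (Y(p) = -3*(3 + p) = -9 - 3*p)
l(t, y) = t + (-81 + t)/(t + y) (l(t, y) = (t + (-9 - 3*24))/(y + t) + t = (t + (-9 - 72))/(t + y) + t = (t - 81)/(t + y) + t = (-81 + t)/(t + y) + t = t + (-81 + t)/(t + y))
l(k(3), 0)*(-98) = ((-81 + 3 + 3² + 3*0)/(3 + 0))*(-98) = ((-81 + 3 + 9 + 0)/3)*(-98) = ((⅓)*(-69))*(-98) = -23*(-98) = 2254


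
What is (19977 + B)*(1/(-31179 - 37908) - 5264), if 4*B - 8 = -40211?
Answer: -4813224979715/92116 ≈ -5.2252e+7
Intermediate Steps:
B = -40203/4 (B = 2 + (¼)*(-40211) = 2 - 40211/4 = -40203/4 ≈ -10051.)
(19977 + B)*(1/(-31179 - 37908) - 5264) = (19977 - 40203/4)*(1/(-31179 - 37908) - 5264) = 39705*(1/(-69087) - 5264)/4 = 39705*(-1/69087 - 5264)/4 = (39705/4)*(-363673969/69087) = -4813224979715/92116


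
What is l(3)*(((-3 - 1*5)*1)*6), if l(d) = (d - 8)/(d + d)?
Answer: 40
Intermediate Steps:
l(d) = (-8 + d)/(2*d) (l(d) = (-8 + d)/((2*d)) = (-8 + d)*(1/(2*d)) = (-8 + d)/(2*d))
l(3)*(((-3 - 1*5)*1)*6) = ((½)*(-8 + 3)/3)*(((-3 - 1*5)*1)*6) = ((½)*(⅓)*(-5))*(((-3 - 5)*1)*6) = -5*(-8*1)*6/6 = -(-20)*6/3 = -⅚*(-48) = 40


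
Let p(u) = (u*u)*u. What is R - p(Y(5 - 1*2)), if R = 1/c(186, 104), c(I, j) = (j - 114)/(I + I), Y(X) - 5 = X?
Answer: -2746/5 ≈ -549.20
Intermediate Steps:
Y(X) = 5 + X
c(I, j) = (-114 + j)/(2*I) (c(I, j) = (-114 + j)/((2*I)) = (-114 + j)*(1/(2*I)) = (-114 + j)/(2*I))
p(u) = u³ (p(u) = u²*u = u³)
R = -186/5 (R = 1/((½)*(-114 + 104)/186) = 1/((½)*(1/186)*(-10)) = 1/(-5/186) = -186/5 ≈ -37.200)
R - p(Y(5 - 1*2)) = -186/5 - (5 + (5 - 1*2))³ = -186/5 - (5 + (5 - 2))³ = -186/5 - (5 + 3)³ = -186/5 - 1*8³ = -186/5 - 1*512 = -186/5 - 512 = -2746/5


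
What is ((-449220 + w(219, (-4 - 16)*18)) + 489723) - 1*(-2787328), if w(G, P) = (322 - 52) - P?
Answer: 2828461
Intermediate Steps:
w(G, P) = 270 - P
((-449220 + w(219, (-4 - 16)*18)) + 489723) - 1*(-2787328) = ((-449220 + (270 - (-4 - 16)*18)) + 489723) - 1*(-2787328) = ((-449220 + (270 - (-20)*18)) + 489723) + 2787328 = ((-449220 + (270 - 1*(-360))) + 489723) + 2787328 = ((-449220 + (270 + 360)) + 489723) + 2787328 = ((-449220 + 630) + 489723) + 2787328 = (-448590 + 489723) + 2787328 = 41133 + 2787328 = 2828461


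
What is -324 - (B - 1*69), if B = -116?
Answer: -139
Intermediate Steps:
-324 - (B - 1*69) = -324 - (-116 - 1*69) = -324 - (-116 - 69) = -324 - 1*(-185) = -324 + 185 = -139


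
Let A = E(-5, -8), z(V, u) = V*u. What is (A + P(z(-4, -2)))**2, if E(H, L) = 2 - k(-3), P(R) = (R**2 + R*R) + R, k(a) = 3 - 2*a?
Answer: 16641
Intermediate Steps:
P(R) = R + 2*R**2 (P(R) = (R**2 + R**2) + R = 2*R**2 + R = R + 2*R**2)
E(H, L) = -7 (E(H, L) = 2 - (3 - 2*(-3)) = 2 - (3 + 6) = 2 - 1*9 = 2 - 9 = -7)
A = -7
(A + P(z(-4, -2)))**2 = (-7 + (-4*(-2))*(1 + 2*(-4*(-2))))**2 = (-7 + 8*(1 + 2*8))**2 = (-7 + 8*(1 + 16))**2 = (-7 + 8*17)**2 = (-7 + 136)**2 = 129**2 = 16641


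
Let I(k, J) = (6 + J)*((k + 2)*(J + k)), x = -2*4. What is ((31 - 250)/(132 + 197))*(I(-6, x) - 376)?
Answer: 106872/329 ≈ 324.84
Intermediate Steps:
x = -8
I(k, J) = (2 + k)*(6 + J)*(J + k) (I(k, J) = (6 + J)*((2 + k)*(J + k)) = (2 + k)*(6 + J)*(J + k))
((31 - 250)/(132 + 197))*(I(-6, x) - 376) = ((31 - 250)/(132 + 197))*((2*(-8)² + 6*(-6)² + 12*(-8) + 12*(-6) - 8*(-6)² - 6*(-8)² + 8*(-8)*(-6)) - 376) = (-219/329)*((2*64 + 6*36 - 96 - 72 - 8*36 - 6*64 + 384) - 376) = (-219*1/329)*((128 + 216 - 96 - 72 - 288 - 384 + 384) - 376) = -219*(-112 - 376)/329 = -219/329*(-488) = 106872/329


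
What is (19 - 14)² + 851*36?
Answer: 30661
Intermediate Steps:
(19 - 14)² + 851*36 = 5² + 30636 = 25 + 30636 = 30661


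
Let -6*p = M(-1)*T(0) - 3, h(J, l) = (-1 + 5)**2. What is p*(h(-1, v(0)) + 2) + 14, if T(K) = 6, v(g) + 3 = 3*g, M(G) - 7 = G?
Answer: -85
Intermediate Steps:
M(G) = 7 + G
v(g) = -3 + 3*g
h(J, l) = 16 (h(J, l) = 4**2 = 16)
p = -11/2 (p = -((7 - 1)*6 - 3)/6 = -(6*6 - 3)/6 = -(36 - 3)/6 = -1/6*33 = -11/2 ≈ -5.5000)
p*(h(-1, v(0)) + 2) + 14 = -11*(16 + 2)/2 + 14 = -11/2*18 + 14 = -99 + 14 = -85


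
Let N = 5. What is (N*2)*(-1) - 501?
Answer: -511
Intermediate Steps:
(N*2)*(-1) - 501 = (5*2)*(-1) - 501 = 10*(-1) - 501 = -10 - 501 = -511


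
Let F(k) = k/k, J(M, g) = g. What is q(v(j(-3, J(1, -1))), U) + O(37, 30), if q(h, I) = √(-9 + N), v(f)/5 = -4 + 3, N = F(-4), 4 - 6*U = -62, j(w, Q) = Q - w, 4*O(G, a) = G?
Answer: 37/4 + 2*I*√2 ≈ 9.25 + 2.8284*I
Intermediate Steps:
O(G, a) = G/4
F(k) = 1
U = 11 (U = ⅔ - ⅙*(-62) = ⅔ + 31/3 = 11)
N = 1
v(f) = -5 (v(f) = 5*(-4 + 3) = 5*(-1) = -5)
q(h, I) = 2*I*√2 (q(h, I) = √(-9 + 1) = √(-8) = 2*I*√2)
q(v(j(-3, J(1, -1))), U) + O(37, 30) = 2*I*√2 + (¼)*37 = 2*I*√2 + 37/4 = 37/4 + 2*I*√2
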